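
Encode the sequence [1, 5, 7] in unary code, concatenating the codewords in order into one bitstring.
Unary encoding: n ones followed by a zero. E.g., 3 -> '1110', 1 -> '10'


Encode each number as n ones followed by a terminating 0:
  1 -> 10 (2 bits)
  5 -> 111110 (6 bits)
  7 -> 11111110 (8 bits)
Total length = 2 + 6 + 8 = 16 bits.

Unary([1, 5, 7]) = 1011111011111110 (16 bits)


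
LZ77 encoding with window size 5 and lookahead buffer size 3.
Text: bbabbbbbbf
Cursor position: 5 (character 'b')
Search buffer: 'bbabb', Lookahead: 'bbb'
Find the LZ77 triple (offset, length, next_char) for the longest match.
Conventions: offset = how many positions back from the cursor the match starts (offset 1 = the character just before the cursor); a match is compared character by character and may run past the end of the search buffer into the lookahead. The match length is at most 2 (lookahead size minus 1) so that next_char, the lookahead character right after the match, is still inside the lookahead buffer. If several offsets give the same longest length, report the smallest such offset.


Try each offset into the search buffer:
  offset=1 (pos 4, char 'b'): match length 2
  offset=2 (pos 3, char 'b'): match length 2
  offset=3 (pos 2, char 'a'): match length 0
  offset=4 (pos 1, char 'b'): match length 1
  offset=5 (pos 0, char 'b'): match length 2
Longest match has length 2, found at offsets 1, 2, 5; take the smallest, offset 1.
next_char = character at position 5 + 2 = 7 -> 'b'

Best match: offset=1, length=2 (matching 'bb' starting at position 4)
LZ77 triple: (1, 2, 'b')


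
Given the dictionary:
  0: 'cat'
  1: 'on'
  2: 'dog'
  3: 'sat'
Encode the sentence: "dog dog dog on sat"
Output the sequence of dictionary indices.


Look up each word in the dictionary:
  'dog' -> 2
  'dog' -> 2
  'dog' -> 2
  'on' -> 1
  'sat' -> 3

Encoded: [2, 2, 2, 1, 3]


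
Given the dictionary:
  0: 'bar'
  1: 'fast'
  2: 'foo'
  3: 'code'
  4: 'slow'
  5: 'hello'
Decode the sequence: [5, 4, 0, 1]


Look up each index in the dictionary:
  5 -> 'hello'
  4 -> 'slow'
  0 -> 'bar'
  1 -> 'fast'

Decoded: "hello slow bar fast"


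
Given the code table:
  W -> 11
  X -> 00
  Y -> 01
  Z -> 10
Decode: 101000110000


Decoding:
10 -> Z
10 -> Z
00 -> X
11 -> W
00 -> X
00 -> X


Result: ZZXWXX


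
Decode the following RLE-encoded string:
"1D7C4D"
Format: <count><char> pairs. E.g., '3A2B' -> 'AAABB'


Expanding each <count><char> pair:
  1D -> 'D'
  7C -> 'CCCCCCC'
  4D -> 'DDDD'

Decoded = DCCCCCCCDDDD


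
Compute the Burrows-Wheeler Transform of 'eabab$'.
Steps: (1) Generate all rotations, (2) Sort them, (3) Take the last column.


Rotations (sorted):
  0: $eabab -> last char: b
  1: ab$eab -> last char: b
  2: abab$e -> last char: e
  3: b$eaba -> last char: a
  4: bab$ea -> last char: a
  5: eabab$ -> last char: $


BWT = bbeaa$


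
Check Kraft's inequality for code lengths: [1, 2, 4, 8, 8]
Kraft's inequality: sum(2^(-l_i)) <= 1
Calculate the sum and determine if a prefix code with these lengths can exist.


Sum = 2^(-1) + 2^(-2) + 2^(-4) + 2^(-8) + 2^(-8)
    = 0.5 + 0.25 + 0.0625 + 0.00390625 + 0.00390625
    = 210/256 = 0.8203125
Since 0.8203125 <= 1, Kraft's inequality IS satisfied.
A prefix code with these lengths CAN exist.

Kraft sum = 0.8203125. Satisfied.


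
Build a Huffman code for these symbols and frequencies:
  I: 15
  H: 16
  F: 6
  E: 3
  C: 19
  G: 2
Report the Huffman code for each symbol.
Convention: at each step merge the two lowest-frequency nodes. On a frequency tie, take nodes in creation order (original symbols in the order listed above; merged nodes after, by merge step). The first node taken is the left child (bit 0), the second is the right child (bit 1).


Huffman tree construction:
Step 1: Merge G(2) + E(3) = 5
Step 2: Merge (G+E)(5) + F(6) = 11
Step 3: Merge ((G+E)+F)(11) + I(15) = 26
Step 4: Merge H(16) + C(19) = 35
Step 5: Merge (((G+E)+F)+I)(26) + (H+C)(35) = 61
Read each symbol's code off the tree from the root (left child = 0, right child = 1).

Codes:
  I: 01 (length 2)
  H: 10 (length 2)
  F: 001 (length 3)
  E: 0001 (length 4)
  C: 11 (length 2)
  G: 0000 (length 4)
Average code length: 138/61 = 2.2623 bits/symbol


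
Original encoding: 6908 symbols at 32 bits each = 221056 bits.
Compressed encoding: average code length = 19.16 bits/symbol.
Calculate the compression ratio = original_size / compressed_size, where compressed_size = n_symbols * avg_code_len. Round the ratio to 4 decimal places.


original_size = n_symbols * orig_bits = 6908 * 32 = 221056 bits
compressed_size = n_symbols * avg_code_len = 6908 * 19.16 = 132357.28 bits
ratio = original_size / compressed_size = 221056 / 132357.28 = 1.6701

Compression ratio = 1.6701


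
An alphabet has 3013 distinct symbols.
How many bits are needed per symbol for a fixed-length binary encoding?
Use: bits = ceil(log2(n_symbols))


log2(3013) = 11.557
Bracket: 2^11 = 2048 < 3013 <= 2^12 = 4096
So ceil(log2(3013)) = 12

bits = ceil(log2(3013)) = ceil(11.557) = 12 bits


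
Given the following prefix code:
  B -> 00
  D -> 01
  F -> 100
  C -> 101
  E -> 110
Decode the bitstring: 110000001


Decoding step by step:
Bits 110 -> E
Bits 00 -> B
Bits 00 -> B
Bits 01 -> D


Decoded message: EBBD


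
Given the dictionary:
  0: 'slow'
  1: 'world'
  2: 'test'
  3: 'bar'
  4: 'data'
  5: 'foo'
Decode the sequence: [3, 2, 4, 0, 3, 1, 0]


Look up each index in the dictionary:
  3 -> 'bar'
  2 -> 'test'
  4 -> 'data'
  0 -> 'slow'
  3 -> 'bar'
  1 -> 'world'
  0 -> 'slow'

Decoded: "bar test data slow bar world slow"


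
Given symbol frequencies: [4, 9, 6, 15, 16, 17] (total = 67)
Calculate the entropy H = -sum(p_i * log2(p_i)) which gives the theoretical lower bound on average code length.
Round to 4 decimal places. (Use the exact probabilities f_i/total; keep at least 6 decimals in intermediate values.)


Per-symbol terms -p_i * log2(p_i) with p_i = f_i/67:
  p = 4/67 = 0.059701: log2(p) = -4.066089, -p*log2(p) = 0.242752
  p = 9/67 = 0.134328: log2(p) = -2.896164, -p*log2(p) = 0.389037
  p = 6/67 = 0.089552: log2(p) = -3.481127, -p*log2(p) = 0.311743
  p = 15/67 = 0.223881: log2(p) = -2.159199, -p*log2(p) = 0.483403
  p = 16/67 = 0.238806: log2(p) = -2.066089, -p*log2(p) = 0.493394
  p = 17/67 = 0.253731: log2(p) = -1.978626, -p*log2(p) = 0.502040
H = 0.242752 + 0.389037 + 0.311743 + 0.483403 + 0.493394 + 0.502040 = 2.422369

H = 2.4224 bits/symbol


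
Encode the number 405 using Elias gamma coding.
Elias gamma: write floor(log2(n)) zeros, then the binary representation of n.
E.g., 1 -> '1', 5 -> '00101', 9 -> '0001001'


num_bits = floor(log2(405)) + 1 = 9
leading_zeros = num_bits - 1 = 8
binary(405) = 110010101

Elias gamma(405) = '00000000' + '110010101' = 00000000110010101 (17 bits)


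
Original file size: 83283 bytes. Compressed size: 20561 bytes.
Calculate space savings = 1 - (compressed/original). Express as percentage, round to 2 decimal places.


ratio = compressed/original = 20561/83283 = 0.246881
savings = 1 - ratio = 1 - 0.246881 = 0.753119
as a percentage: 0.753119 * 100 = 75.31%

Space savings = 1 - 20561/83283 = 75.31%


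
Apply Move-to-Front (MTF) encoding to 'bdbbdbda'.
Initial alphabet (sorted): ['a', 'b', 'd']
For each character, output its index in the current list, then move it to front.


MTF encoding:
'b': index 1 in ['a', 'b', 'd'] -> ['b', 'a', 'd']
'd': index 2 in ['b', 'a', 'd'] -> ['d', 'b', 'a']
'b': index 1 in ['d', 'b', 'a'] -> ['b', 'd', 'a']
'b': index 0 in ['b', 'd', 'a'] -> ['b', 'd', 'a']
'd': index 1 in ['b', 'd', 'a'] -> ['d', 'b', 'a']
'b': index 1 in ['d', 'b', 'a'] -> ['b', 'd', 'a']
'd': index 1 in ['b', 'd', 'a'] -> ['d', 'b', 'a']
'a': index 2 in ['d', 'b', 'a'] -> ['a', 'd', 'b']


Output: [1, 2, 1, 0, 1, 1, 1, 2]


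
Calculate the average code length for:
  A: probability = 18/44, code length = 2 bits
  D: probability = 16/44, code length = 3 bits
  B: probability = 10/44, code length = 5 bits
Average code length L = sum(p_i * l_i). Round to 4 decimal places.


Weighted contributions p_i * l_i:
  A: (18/44) * 2 = 36/44
  D: (16/44) * 3 = 48/44
  B: (10/44) * 5 = 50/44
Sum = (36 + 48 + 50)/44 = 134/44

L = 134/44 = 3.0455 bits/symbol


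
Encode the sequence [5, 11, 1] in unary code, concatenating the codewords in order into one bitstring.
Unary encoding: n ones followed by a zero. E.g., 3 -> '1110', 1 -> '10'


Encode each number as n ones followed by a terminating 0:
  5 -> 111110 (6 bits)
  11 -> 111111111110 (12 bits)
  1 -> 10 (2 bits)
Total length = 6 + 12 + 2 = 20 bits.

Unary([5, 11, 1]) = 11111011111111111010 (20 bits)


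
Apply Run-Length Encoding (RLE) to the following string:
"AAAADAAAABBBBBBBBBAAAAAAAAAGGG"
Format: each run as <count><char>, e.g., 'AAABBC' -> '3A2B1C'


Scanning runs left to right:
  i=0: run of 'A' x 4 -> '4A'
  i=4: run of 'D' x 1 -> '1D'
  i=5: run of 'A' x 4 -> '4A'
  i=9: run of 'B' x 9 -> '9B'
  i=18: run of 'A' x 9 -> '9A'
  i=27: run of 'G' x 3 -> '3G'

RLE = 4A1D4A9B9A3G


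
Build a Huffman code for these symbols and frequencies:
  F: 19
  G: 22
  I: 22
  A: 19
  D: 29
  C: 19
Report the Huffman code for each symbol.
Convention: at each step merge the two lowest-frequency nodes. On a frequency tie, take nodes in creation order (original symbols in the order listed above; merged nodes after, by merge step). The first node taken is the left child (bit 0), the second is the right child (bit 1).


Huffman tree construction:
Step 1: Merge F(19) + A(19) = 38
Step 2: Merge C(19) + G(22) = 41
Step 3: Merge I(22) + D(29) = 51
Step 4: Merge (F+A)(38) + (C+G)(41) = 79
Step 5: Merge (I+D)(51) + ((F+A)+(C+G))(79) = 130
Read each symbol's code off the tree from the root (left child = 0, right child = 1).

Codes:
  F: 100 (length 3)
  G: 111 (length 3)
  I: 00 (length 2)
  A: 101 (length 3)
  D: 01 (length 2)
  C: 110 (length 3)
Average code length: 339/130 = 2.6077 bits/symbol


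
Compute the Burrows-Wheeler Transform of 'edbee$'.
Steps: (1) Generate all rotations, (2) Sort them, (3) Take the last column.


Rotations (sorted):
  0: $edbee -> last char: e
  1: bee$ed -> last char: d
  2: dbee$e -> last char: e
  3: e$edbe -> last char: e
  4: edbee$ -> last char: $
  5: ee$edb -> last char: b


BWT = edee$b


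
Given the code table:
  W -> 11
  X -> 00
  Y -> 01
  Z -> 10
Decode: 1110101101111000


Decoding:
11 -> W
10 -> Z
10 -> Z
11 -> W
01 -> Y
11 -> W
10 -> Z
00 -> X


Result: WZZWYWZX


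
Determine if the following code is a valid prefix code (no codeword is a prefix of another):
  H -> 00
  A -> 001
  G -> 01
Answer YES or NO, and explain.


Checking each pair (does one codeword prefix another?):
  H='00' vs A='001': prefix -- VIOLATION

NO -- this is NOT a valid prefix code. H (00) is a prefix of A (001).


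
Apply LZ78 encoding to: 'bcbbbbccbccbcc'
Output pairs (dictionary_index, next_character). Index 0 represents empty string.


LZ78 encoding steps:
Dictionary: {0: ''}
Step 1: w='' (idx 0), next='b' -> output (0, 'b'), add 'b' as idx 1
Step 2: w='' (idx 0), next='c' -> output (0, 'c'), add 'c' as idx 2
Step 3: w='b' (idx 1), next='b' -> output (1, 'b'), add 'bb' as idx 3
Step 4: w='bb' (idx 3), next='c' -> output (3, 'c'), add 'bbc' as idx 4
Step 5: w='c' (idx 2), next='b' -> output (2, 'b'), add 'cb' as idx 5
Step 6: w='c' (idx 2), next='c' -> output (2, 'c'), add 'cc' as idx 6
Step 7: w='b' (idx 1), next='c' -> output (1, 'c'), add 'bc' as idx 7
Step 8: w='c' (idx 2), end of input -> output (2, '')


Encoded: [(0, 'b'), (0, 'c'), (1, 'b'), (3, 'c'), (2, 'b'), (2, 'c'), (1, 'c'), (2, '')]


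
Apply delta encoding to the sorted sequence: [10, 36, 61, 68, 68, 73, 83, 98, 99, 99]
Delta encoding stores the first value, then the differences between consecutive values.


First value: 10
Deltas:
  36 - 10 = 26
  61 - 36 = 25
  68 - 61 = 7
  68 - 68 = 0
  73 - 68 = 5
  83 - 73 = 10
  98 - 83 = 15
  99 - 98 = 1
  99 - 99 = 0


Delta encoded: [10, 26, 25, 7, 0, 5, 10, 15, 1, 0]


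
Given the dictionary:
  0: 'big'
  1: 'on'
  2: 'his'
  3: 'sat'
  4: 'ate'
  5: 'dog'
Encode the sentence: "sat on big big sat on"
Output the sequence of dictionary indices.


Look up each word in the dictionary:
  'sat' -> 3
  'on' -> 1
  'big' -> 0
  'big' -> 0
  'sat' -> 3
  'on' -> 1

Encoded: [3, 1, 0, 0, 3, 1]


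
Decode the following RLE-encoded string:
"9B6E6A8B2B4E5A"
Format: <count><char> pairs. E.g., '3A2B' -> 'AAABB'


Expanding each <count><char> pair:
  9B -> 'BBBBBBBBB'
  6E -> 'EEEEEE'
  6A -> 'AAAAAA'
  8B -> 'BBBBBBBB'
  2B -> 'BB'
  4E -> 'EEEE'
  5A -> 'AAAAA'

Decoded = BBBBBBBBBEEEEEEAAAAAABBBBBBBBBBEEEEAAAAA


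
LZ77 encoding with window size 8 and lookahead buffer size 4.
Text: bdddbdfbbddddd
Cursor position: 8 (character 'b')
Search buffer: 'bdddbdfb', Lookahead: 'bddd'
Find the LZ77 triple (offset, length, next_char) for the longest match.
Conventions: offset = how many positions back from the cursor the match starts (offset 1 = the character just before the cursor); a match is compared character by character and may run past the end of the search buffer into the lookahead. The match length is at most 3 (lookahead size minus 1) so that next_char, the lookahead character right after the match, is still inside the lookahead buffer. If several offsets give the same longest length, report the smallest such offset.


Try each offset into the search buffer:
  offset=1 (pos 7, char 'b'): match length 1
  offset=2 (pos 6, char 'f'): match length 0
  offset=3 (pos 5, char 'd'): match length 0
  offset=4 (pos 4, char 'b'): match length 2
  offset=5 (pos 3, char 'd'): match length 0
  offset=6 (pos 2, char 'd'): match length 0
  offset=7 (pos 1, char 'd'): match length 0
  offset=8 (pos 0, char 'b'): match length 3
Longest match has length 3 at offset 8.
next_char = character at position 8 + 3 = 11 -> 'd'

Best match: offset=8, length=3 (matching 'bdd' starting at position 0)
LZ77 triple: (8, 3, 'd')


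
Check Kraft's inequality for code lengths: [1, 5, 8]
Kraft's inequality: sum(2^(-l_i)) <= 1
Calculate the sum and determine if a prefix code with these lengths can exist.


Sum = 2^(-1) + 2^(-5) + 2^(-8)
    = 0.5 + 0.03125 + 0.00390625
    = 137/256 = 0.53515625
Since 0.53515625 <= 1, Kraft's inequality IS satisfied.
A prefix code with these lengths CAN exist.

Kraft sum = 0.53515625. Satisfied.


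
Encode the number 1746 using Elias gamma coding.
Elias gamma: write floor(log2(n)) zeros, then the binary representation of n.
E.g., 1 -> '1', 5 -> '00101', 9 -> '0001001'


num_bits = floor(log2(1746)) + 1 = 11
leading_zeros = num_bits - 1 = 10
binary(1746) = 11011010010

Elias gamma(1746) = '0000000000' + '11011010010' = 000000000011011010010 (21 bits)


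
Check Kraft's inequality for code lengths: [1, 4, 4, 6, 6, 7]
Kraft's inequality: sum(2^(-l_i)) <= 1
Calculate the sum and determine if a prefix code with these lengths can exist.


Sum = 2^(-1) + 2^(-4) + 2^(-4) + 2^(-6) + 2^(-6) + 2^(-7)
    = 0.5 + 0.0625 + 0.0625 + 0.015625 + 0.015625 + 0.0078125
    = 85/128 = 0.6640625
Since 0.6640625 <= 1, Kraft's inequality IS satisfied.
A prefix code with these lengths CAN exist.

Kraft sum = 0.6640625. Satisfied.


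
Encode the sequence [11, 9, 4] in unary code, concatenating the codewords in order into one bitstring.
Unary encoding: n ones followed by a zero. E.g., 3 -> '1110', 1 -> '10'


Encode each number as n ones followed by a terminating 0:
  11 -> 111111111110 (12 bits)
  9 -> 1111111110 (10 bits)
  4 -> 11110 (5 bits)
Total length = 12 + 10 + 5 = 27 bits.

Unary([11, 9, 4]) = 111111111110111111111011110 (27 bits)


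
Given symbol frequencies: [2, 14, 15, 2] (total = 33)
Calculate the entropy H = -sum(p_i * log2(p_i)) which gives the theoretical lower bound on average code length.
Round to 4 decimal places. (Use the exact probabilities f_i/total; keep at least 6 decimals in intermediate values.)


Per-symbol terms -p_i * log2(p_i) with p_i = f_i/33:
  p = 2/33 = 0.060606: log2(p) = -4.044394, -p*log2(p) = 0.245115
  p = 14/33 = 0.424242: log2(p) = -1.237039, -p*log2(p) = 0.524805
  p = 15/33 = 0.454545: log2(p) = -1.137504, -p*log2(p) = 0.517047
  p = 2/33 = 0.060606: log2(p) = -4.044394, -p*log2(p) = 0.245115
H = 0.245115 + 0.524805 + 0.517047 + 0.245115 = 1.532082

H = 1.5321 bits/symbol


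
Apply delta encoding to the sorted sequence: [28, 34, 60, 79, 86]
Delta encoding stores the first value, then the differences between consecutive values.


First value: 28
Deltas:
  34 - 28 = 6
  60 - 34 = 26
  79 - 60 = 19
  86 - 79 = 7


Delta encoded: [28, 6, 26, 19, 7]


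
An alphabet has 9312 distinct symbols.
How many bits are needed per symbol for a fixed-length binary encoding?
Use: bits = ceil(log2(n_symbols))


log2(9312) = 13.1849
Bracket: 2^13 = 8192 < 9312 <= 2^14 = 16384
So ceil(log2(9312)) = 14

bits = ceil(log2(9312)) = ceil(13.1849) = 14 bits


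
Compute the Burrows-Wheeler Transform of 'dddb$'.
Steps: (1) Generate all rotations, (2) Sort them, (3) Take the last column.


Rotations (sorted):
  0: $dddb -> last char: b
  1: b$ddd -> last char: d
  2: db$dd -> last char: d
  3: ddb$d -> last char: d
  4: dddb$ -> last char: $


BWT = bddd$


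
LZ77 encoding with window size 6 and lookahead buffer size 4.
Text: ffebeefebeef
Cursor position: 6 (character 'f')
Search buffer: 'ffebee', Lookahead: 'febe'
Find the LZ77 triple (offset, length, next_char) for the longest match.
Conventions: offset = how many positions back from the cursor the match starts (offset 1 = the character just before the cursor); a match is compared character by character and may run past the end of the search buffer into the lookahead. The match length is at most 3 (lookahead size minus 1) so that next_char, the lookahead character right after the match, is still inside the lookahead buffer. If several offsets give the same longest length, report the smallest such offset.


Try each offset into the search buffer:
  offset=1 (pos 5, char 'e'): match length 0
  offset=2 (pos 4, char 'e'): match length 0
  offset=3 (pos 3, char 'b'): match length 0
  offset=4 (pos 2, char 'e'): match length 0
  offset=5 (pos 1, char 'f'): match length 3
  offset=6 (pos 0, char 'f'): match length 1
Longest match has length 3 at offset 5.
next_char = character at position 6 + 3 = 9 -> 'e'

Best match: offset=5, length=3 (matching 'feb' starting at position 1)
LZ77 triple: (5, 3, 'e')


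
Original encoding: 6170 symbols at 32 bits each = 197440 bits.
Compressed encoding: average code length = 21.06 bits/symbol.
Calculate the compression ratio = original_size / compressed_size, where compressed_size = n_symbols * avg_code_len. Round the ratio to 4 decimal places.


original_size = n_symbols * orig_bits = 6170 * 32 = 197440 bits
compressed_size = n_symbols * avg_code_len = 6170 * 21.06 = 129940.2 bits
ratio = original_size / compressed_size = 197440 / 129940.2 = 1.5195

Compression ratio = 1.5195


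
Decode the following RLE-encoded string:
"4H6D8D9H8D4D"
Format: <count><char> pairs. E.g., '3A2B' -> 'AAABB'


Expanding each <count><char> pair:
  4H -> 'HHHH'
  6D -> 'DDDDDD'
  8D -> 'DDDDDDDD'
  9H -> 'HHHHHHHHH'
  8D -> 'DDDDDDDD'
  4D -> 'DDDD'

Decoded = HHHHDDDDDDDDDDDDDDHHHHHHHHHDDDDDDDDDDDD


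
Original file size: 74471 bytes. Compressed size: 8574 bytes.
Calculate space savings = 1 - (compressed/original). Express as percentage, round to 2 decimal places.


ratio = compressed/original = 8574/74471 = 0.115132
savings = 1 - ratio = 1 - 0.115132 = 0.884868
as a percentage: 0.884868 * 100 = 88.49%

Space savings = 1 - 8574/74471 = 88.49%


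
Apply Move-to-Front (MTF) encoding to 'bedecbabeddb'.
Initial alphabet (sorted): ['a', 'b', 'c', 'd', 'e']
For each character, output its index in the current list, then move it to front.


MTF encoding:
'b': index 1 in ['a', 'b', 'c', 'd', 'e'] -> ['b', 'a', 'c', 'd', 'e']
'e': index 4 in ['b', 'a', 'c', 'd', 'e'] -> ['e', 'b', 'a', 'c', 'd']
'd': index 4 in ['e', 'b', 'a', 'c', 'd'] -> ['d', 'e', 'b', 'a', 'c']
'e': index 1 in ['d', 'e', 'b', 'a', 'c'] -> ['e', 'd', 'b', 'a', 'c']
'c': index 4 in ['e', 'd', 'b', 'a', 'c'] -> ['c', 'e', 'd', 'b', 'a']
'b': index 3 in ['c', 'e', 'd', 'b', 'a'] -> ['b', 'c', 'e', 'd', 'a']
'a': index 4 in ['b', 'c', 'e', 'd', 'a'] -> ['a', 'b', 'c', 'e', 'd']
'b': index 1 in ['a', 'b', 'c', 'e', 'd'] -> ['b', 'a', 'c', 'e', 'd']
'e': index 3 in ['b', 'a', 'c', 'e', 'd'] -> ['e', 'b', 'a', 'c', 'd']
'd': index 4 in ['e', 'b', 'a', 'c', 'd'] -> ['d', 'e', 'b', 'a', 'c']
'd': index 0 in ['d', 'e', 'b', 'a', 'c'] -> ['d', 'e', 'b', 'a', 'c']
'b': index 2 in ['d', 'e', 'b', 'a', 'c'] -> ['b', 'd', 'e', 'a', 'c']


Output: [1, 4, 4, 1, 4, 3, 4, 1, 3, 4, 0, 2]


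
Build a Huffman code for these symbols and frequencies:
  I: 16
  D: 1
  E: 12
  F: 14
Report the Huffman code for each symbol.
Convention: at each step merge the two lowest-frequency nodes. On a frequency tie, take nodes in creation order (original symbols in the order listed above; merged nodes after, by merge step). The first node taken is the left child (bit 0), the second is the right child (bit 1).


Huffman tree construction:
Step 1: Merge D(1) + E(12) = 13
Step 2: Merge (D+E)(13) + F(14) = 27
Step 3: Merge I(16) + ((D+E)+F)(27) = 43
Read each symbol's code off the tree from the root (left child = 0, right child = 1).

Codes:
  I: 0 (length 1)
  D: 100 (length 3)
  E: 101 (length 3)
  F: 11 (length 2)
Average code length: 83/43 = 1.9302 bits/symbol


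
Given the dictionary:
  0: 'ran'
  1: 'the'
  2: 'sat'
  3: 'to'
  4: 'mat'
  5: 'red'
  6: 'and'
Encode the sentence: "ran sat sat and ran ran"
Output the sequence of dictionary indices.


Look up each word in the dictionary:
  'ran' -> 0
  'sat' -> 2
  'sat' -> 2
  'and' -> 6
  'ran' -> 0
  'ran' -> 0

Encoded: [0, 2, 2, 6, 0, 0]


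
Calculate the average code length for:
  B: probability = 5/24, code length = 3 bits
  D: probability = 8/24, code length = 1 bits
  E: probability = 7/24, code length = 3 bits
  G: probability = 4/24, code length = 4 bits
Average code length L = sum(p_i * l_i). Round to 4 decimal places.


Weighted contributions p_i * l_i:
  B: (5/24) * 3 = 15/24
  D: (8/24) * 1 = 8/24
  E: (7/24) * 3 = 21/24
  G: (4/24) * 4 = 16/24
Sum = (15 + 8 + 21 + 16)/24 = 60/24

L = 60/24 = 2.5000 bits/symbol


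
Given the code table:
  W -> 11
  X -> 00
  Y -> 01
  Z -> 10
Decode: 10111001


Decoding:
10 -> Z
11 -> W
10 -> Z
01 -> Y


Result: ZWZY


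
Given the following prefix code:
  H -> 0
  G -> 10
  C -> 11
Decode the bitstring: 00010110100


Decoding step by step:
Bits 0 -> H
Bits 0 -> H
Bits 0 -> H
Bits 10 -> G
Bits 11 -> C
Bits 0 -> H
Bits 10 -> G
Bits 0 -> H


Decoded message: HHHGCHGH


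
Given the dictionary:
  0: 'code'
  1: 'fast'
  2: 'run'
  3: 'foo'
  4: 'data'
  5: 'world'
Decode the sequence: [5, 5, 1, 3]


Look up each index in the dictionary:
  5 -> 'world'
  5 -> 'world'
  1 -> 'fast'
  3 -> 'foo'

Decoded: "world world fast foo"


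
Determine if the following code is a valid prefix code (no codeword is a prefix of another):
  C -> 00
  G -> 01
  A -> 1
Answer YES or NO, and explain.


Checking each pair (does one codeword prefix another?):
  C='00' vs G='01': no prefix
  C='00' vs A='1': no prefix
  G='01' vs C='00': no prefix
  G='01' vs A='1': no prefix
  A='1' vs C='00': no prefix
  A='1' vs G='01': no prefix
No violation found over all pairs.

YES -- this is a valid prefix code. No codeword is a prefix of any other codeword.


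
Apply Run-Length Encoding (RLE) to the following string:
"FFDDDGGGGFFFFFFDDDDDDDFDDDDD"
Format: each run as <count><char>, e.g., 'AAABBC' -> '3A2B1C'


Scanning runs left to right:
  i=0: run of 'F' x 2 -> '2F'
  i=2: run of 'D' x 3 -> '3D'
  i=5: run of 'G' x 4 -> '4G'
  i=9: run of 'F' x 6 -> '6F'
  i=15: run of 'D' x 7 -> '7D'
  i=22: run of 'F' x 1 -> '1F'
  i=23: run of 'D' x 5 -> '5D'

RLE = 2F3D4G6F7D1F5D


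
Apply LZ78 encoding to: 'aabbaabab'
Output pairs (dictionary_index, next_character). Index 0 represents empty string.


LZ78 encoding steps:
Dictionary: {0: ''}
Step 1: w='' (idx 0), next='a' -> output (0, 'a'), add 'a' as idx 1
Step 2: w='a' (idx 1), next='b' -> output (1, 'b'), add 'ab' as idx 2
Step 3: w='' (idx 0), next='b' -> output (0, 'b'), add 'b' as idx 3
Step 4: w='a' (idx 1), next='a' -> output (1, 'a'), add 'aa' as idx 4
Step 5: w='b' (idx 3), next='a' -> output (3, 'a'), add 'ba' as idx 5
Step 6: w='b' (idx 3), end of input -> output (3, '')


Encoded: [(0, 'a'), (1, 'b'), (0, 'b'), (1, 'a'), (3, 'a'), (3, '')]


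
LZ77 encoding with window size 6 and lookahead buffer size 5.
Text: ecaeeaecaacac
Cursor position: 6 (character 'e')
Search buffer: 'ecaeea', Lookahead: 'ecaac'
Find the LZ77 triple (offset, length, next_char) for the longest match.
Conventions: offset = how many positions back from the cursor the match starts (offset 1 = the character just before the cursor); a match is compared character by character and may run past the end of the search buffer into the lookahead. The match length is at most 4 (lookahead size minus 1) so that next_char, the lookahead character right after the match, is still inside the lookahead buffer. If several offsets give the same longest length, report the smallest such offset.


Try each offset into the search buffer:
  offset=1 (pos 5, char 'a'): match length 0
  offset=2 (pos 4, char 'e'): match length 1
  offset=3 (pos 3, char 'e'): match length 1
  offset=4 (pos 2, char 'a'): match length 0
  offset=5 (pos 1, char 'c'): match length 0
  offset=6 (pos 0, char 'e'): match length 3
Longest match has length 3 at offset 6.
next_char = character at position 6 + 3 = 9 -> 'a'

Best match: offset=6, length=3 (matching 'eca' starting at position 0)
LZ77 triple: (6, 3, 'a')


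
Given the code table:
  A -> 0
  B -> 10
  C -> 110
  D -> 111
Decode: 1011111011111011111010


Decoding:
10 -> B
111 -> D
110 -> C
111 -> D
110 -> C
111 -> D
110 -> C
10 -> B


Result: BDCDCDCB


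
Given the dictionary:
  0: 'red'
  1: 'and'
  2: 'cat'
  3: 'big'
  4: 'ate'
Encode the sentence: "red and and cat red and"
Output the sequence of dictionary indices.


Look up each word in the dictionary:
  'red' -> 0
  'and' -> 1
  'and' -> 1
  'cat' -> 2
  'red' -> 0
  'and' -> 1

Encoded: [0, 1, 1, 2, 0, 1]


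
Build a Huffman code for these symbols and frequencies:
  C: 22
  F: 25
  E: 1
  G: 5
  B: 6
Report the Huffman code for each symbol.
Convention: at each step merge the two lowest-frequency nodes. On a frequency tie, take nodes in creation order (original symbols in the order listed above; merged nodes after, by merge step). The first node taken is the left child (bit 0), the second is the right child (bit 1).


Huffman tree construction:
Step 1: Merge E(1) + G(5) = 6
Step 2: Merge B(6) + (E+G)(6) = 12
Step 3: Merge (B+(E+G))(12) + C(22) = 34
Step 4: Merge F(25) + ((B+(E+G))+C)(34) = 59
Read each symbol's code off the tree from the root (left child = 0, right child = 1).

Codes:
  C: 11 (length 2)
  F: 0 (length 1)
  E: 1010 (length 4)
  G: 1011 (length 4)
  B: 100 (length 3)
Average code length: 111/59 = 1.8814 bits/symbol


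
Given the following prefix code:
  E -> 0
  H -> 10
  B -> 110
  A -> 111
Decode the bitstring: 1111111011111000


Decoding step by step:
Bits 111 -> A
Bits 111 -> A
Bits 10 -> H
Bits 111 -> A
Bits 110 -> B
Bits 0 -> E
Bits 0 -> E


Decoded message: AAHABEE


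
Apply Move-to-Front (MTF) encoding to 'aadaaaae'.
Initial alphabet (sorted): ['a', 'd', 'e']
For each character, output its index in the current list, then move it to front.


MTF encoding:
'a': index 0 in ['a', 'd', 'e'] -> ['a', 'd', 'e']
'a': index 0 in ['a', 'd', 'e'] -> ['a', 'd', 'e']
'd': index 1 in ['a', 'd', 'e'] -> ['d', 'a', 'e']
'a': index 1 in ['d', 'a', 'e'] -> ['a', 'd', 'e']
'a': index 0 in ['a', 'd', 'e'] -> ['a', 'd', 'e']
'a': index 0 in ['a', 'd', 'e'] -> ['a', 'd', 'e']
'a': index 0 in ['a', 'd', 'e'] -> ['a', 'd', 'e']
'e': index 2 in ['a', 'd', 'e'] -> ['e', 'a', 'd']


Output: [0, 0, 1, 1, 0, 0, 0, 2]


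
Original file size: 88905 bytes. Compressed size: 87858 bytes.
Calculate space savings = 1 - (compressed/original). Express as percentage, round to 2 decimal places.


ratio = compressed/original = 87858/88905 = 0.988223
savings = 1 - ratio = 1 - 0.988223 = 0.011777
as a percentage: 0.011777 * 100 = 1.18%

Space savings = 1 - 87858/88905 = 1.18%


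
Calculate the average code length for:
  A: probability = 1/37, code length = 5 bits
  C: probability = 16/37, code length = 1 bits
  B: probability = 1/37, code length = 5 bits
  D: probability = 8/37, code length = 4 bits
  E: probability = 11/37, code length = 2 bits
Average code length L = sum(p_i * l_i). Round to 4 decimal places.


Weighted contributions p_i * l_i:
  A: (1/37) * 5 = 5/37
  C: (16/37) * 1 = 16/37
  B: (1/37) * 5 = 5/37
  D: (8/37) * 4 = 32/37
  E: (11/37) * 2 = 22/37
Sum = (5 + 16 + 5 + 32 + 22)/37 = 80/37

L = 80/37 = 2.1622 bits/symbol


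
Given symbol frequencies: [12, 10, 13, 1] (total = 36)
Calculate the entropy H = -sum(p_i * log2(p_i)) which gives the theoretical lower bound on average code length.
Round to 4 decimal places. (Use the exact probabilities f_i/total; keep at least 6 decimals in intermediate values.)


Per-symbol terms -p_i * log2(p_i) with p_i = f_i/36:
  p = 12/36 = 0.333333: log2(p) = -1.584963, -p*log2(p) = 0.528321
  p = 10/36 = 0.277778: log2(p) = -1.847997, -p*log2(p) = 0.513332
  p = 13/36 = 0.361111: log2(p) = -1.469485, -p*log2(p) = 0.530647
  p = 1/36 = 0.027778: log2(p) = -5.169925, -p*log2(p) = 0.143609
H = 0.528321 + 0.513332 + 0.530647 + 0.143609 = 1.715909

H = 1.7159 bits/symbol


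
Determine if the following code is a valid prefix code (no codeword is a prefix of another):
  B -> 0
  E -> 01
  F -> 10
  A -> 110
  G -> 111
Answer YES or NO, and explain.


Checking each pair (does one codeword prefix another?):
  B='0' vs E='01': prefix -- VIOLATION

NO -- this is NOT a valid prefix code. B (0) is a prefix of E (01).


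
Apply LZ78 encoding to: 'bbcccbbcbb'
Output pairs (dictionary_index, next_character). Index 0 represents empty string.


LZ78 encoding steps:
Dictionary: {0: ''}
Step 1: w='' (idx 0), next='b' -> output (0, 'b'), add 'b' as idx 1
Step 2: w='b' (idx 1), next='c' -> output (1, 'c'), add 'bc' as idx 2
Step 3: w='' (idx 0), next='c' -> output (0, 'c'), add 'c' as idx 3
Step 4: w='c' (idx 3), next='b' -> output (3, 'b'), add 'cb' as idx 4
Step 5: w='bc' (idx 2), next='b' -> output (2, 'b'), add 'bcb' as idx 5
Step 6: w='b' (idx 1), end of input -> output (1, '')


Encoded: [(0, 'b'), (1, 'c'), (0, 'c'), (3, 'b'), (2, 'b'), (1, '')]


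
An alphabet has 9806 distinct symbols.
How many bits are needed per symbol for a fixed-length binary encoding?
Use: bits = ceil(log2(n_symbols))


log2(9806) = 13.2594
Bracket: 2^13 = 8192 < 9806 <= 2^14 = 16384
So ceil(log2(9806)) = 14

bits = ceil(log2(9806)) = ceil(13.2594) = 14 bits


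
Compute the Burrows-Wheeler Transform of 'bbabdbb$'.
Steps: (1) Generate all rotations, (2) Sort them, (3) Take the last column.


Rotations (sorted):
  0: $bbabdbb -> last char: b
  1: abdbb$bb -> last char: b
  2: b$bbabdb -> last char: b
  3: babdbb$b -> last char: b
  4: bb$bbabd -> last char: d
  5: bbabdbb$ -> last char: $
  6: bdbb$bba -> last char: a
  7: dbb$bbab -> last char: b


BWT = bbbbd$ab


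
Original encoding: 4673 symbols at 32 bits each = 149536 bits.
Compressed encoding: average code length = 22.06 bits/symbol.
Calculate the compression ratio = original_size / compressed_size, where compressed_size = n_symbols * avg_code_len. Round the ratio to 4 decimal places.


original_size = n_symbols * orig_bits = 4673 * 32 = 149536 bits
compressed_size = n_symbols * avg_code_len = 4673 * 22.06 = 103086.38 bits
ratio = original_size / compressed_size = 149536 / 103086.38 = 1.4506

Compression ratio = 1.4506


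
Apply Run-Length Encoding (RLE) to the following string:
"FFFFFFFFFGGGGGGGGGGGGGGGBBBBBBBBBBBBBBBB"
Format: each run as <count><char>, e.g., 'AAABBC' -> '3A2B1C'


Scanning runs left to right:
  i=0: run of 'F' x 9 -> '9F'
  i=9: run of 'G' x 15 -> '15G'
  i=24: run of 'B' x 16 -> '16B'

RLE = 9F15G16B


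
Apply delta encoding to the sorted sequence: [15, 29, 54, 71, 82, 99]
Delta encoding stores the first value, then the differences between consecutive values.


First value: 15
Deltas:
  29 - 15 = 14
  54 - 29 = 25
  71 - 54 = 17
  82 - 71 = 11
  99 - 82 = 17


Delta encoded: [15, 14, 25, 17, 11, 17]


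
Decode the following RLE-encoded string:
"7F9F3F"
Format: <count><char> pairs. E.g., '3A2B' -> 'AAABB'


Expanding each <count><char> pair:
  7F -> 'FFFFFFF'
  9F -> 'FFFFFFFFF'
  3F -> 'FFF'

Decoded = FFFFFFFFFFFFFFFFFFF


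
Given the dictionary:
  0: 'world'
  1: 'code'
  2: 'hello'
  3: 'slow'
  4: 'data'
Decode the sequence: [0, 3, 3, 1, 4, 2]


Look up each index in the dictionary:
  0 -> 'world'
  3 -> 'slow'
  3 -> 'slow'
  1 -> 'code'
  4 -> 'data'
  2 -> 'hello'

Decoded: "world slow slow code data hello"


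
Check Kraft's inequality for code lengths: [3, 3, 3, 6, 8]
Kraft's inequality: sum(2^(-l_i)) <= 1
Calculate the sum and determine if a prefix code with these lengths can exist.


Sum = 2^(-3) + 2^(-3) + 2^(-3) + 2^(-6) + 2^(-8)
    = 0.125 + 0.125 + 0.125 + 0.015625 + 0.00390625
    = 101/256 = 0.39453125
Since 0.39453125 <= 1, Kraft's inequality IS satisfied.
A prefix code with these lengths CAN exist.

Kraft sum = 0.39453125. Satisfied.


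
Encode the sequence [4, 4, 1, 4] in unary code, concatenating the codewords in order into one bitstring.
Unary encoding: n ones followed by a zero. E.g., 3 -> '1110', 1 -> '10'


Encode each number as n ones followed by a terminating 0:
  4 -> 11110 (5 bits)
  4 -> 11110 (5 bits)
  1 -> 10 (2 bits)
  4 -> 11110 (5 bits)
Total length = 5 + 5 + 2 + 5 = 17 bits.

Unary([4, 4, 1, 4]) = 11110111101011110 (17 bits)


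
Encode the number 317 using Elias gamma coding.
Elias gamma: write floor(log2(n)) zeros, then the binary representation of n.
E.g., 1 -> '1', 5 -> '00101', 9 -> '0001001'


num_bits = floor(log2(317)) + 1 = 9
leading_zeros = num_bits - 1 = 8
binary(317) = 100111101

Elias gamma(317) = '00000000' + '100111101' = 00000000100111101 (17 bits)


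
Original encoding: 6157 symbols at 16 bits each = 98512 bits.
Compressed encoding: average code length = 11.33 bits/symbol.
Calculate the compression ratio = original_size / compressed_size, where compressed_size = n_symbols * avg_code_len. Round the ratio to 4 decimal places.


original_size = n_symbols * orig_bits = 6157 * 16 = 98512 bits
compressed_size = n_symbols * avg_code_len = 6157 * 11.33 = 69758.81 bits
ratio = original_size / compressed_size = 98512 / 69758.81 = 1.4122

Compression ratio = 1.4122


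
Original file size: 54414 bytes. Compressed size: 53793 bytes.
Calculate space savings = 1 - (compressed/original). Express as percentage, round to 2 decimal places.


ratio = compressed/original = 53793/54414 = 0.988587
savings = 1 - ratio = 1 - 0.988587 = 0.011413
as a percentage: 0.011413 * 100 = 1.14%

Space savings = 1 - 53793/54414 = 1.14%


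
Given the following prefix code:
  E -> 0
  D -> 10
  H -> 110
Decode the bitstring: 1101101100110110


Decoding step by step:
Bits 110 -> H
Bits 110 -> H
Bits 110 -> H
Bits 0 -> E
Bits 110 -> H
Bits 110 -> H


Decoded message: HHHEHH


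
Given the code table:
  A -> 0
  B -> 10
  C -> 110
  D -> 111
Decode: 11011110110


Decoding:
110 -> C
111 -> D
10 -> B
110 -> C


Result: CDBC


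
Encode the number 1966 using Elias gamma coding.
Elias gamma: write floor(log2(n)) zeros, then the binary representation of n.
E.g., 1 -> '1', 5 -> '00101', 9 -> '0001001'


num_bits = floor(log2(1966)) + 1 = 11
leading_zeros = num_bits - 1 = 10
binary(1966) = 11110101110

Elias gamma(1966) = '0000000000' + '11110101110' = 000000000011110101110 (21 bits)


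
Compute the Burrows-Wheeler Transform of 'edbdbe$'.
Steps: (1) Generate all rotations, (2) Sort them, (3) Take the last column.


Rotations (sorted):
  0: $edbdbe -> last char: e
  1: bdbe$ed -> last char: d
  2: be$edbd -> last char: d
  3: dbdbe$e -> last char: e
  4: dbe$edb -> last char: b
  5: e$edbdb -> last char: b
  6: edbdbe$ -> last char: $


BWT = eddebb$


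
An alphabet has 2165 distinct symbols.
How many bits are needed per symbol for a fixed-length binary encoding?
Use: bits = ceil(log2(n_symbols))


log2(2165) = 11.0802
Bracket: 2^11 = 2048 < 2165 <= 2^12 = 4096
So ceil(log2(2165)) = 12

bits = ceil(log2(2165)) = ceil(11.0802) = 12 bits


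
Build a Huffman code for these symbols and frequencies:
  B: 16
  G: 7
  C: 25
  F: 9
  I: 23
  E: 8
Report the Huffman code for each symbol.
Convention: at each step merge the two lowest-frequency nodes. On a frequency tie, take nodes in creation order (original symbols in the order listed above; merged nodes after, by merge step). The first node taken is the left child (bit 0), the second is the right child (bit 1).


Huffman tree construction:
Step 1: Merge G(7) + E(8) = 15
Step 2: Merge F(9) + (G+E)(15) = 24
Step 3: Merge B(16) + I(23) = 39
Step 4: Merge (F+(G+E))(24) + C(25) = 49
Step 5: Merge (B+I)(39) + ((F+(G+E))+C)(49) = 88
Read each symbol's code off the tree from the root (left child = 0, right child = 1).

Codes:
  B: 00 (length 2)
  G: 1010 (length 4)
  C: 11 (length 2)
  F: 100 (length 3)
  I: 01 (length 2)
  E: 1011 (length 4)
Average code length: 215/88 = 2.4432 bits/symbol


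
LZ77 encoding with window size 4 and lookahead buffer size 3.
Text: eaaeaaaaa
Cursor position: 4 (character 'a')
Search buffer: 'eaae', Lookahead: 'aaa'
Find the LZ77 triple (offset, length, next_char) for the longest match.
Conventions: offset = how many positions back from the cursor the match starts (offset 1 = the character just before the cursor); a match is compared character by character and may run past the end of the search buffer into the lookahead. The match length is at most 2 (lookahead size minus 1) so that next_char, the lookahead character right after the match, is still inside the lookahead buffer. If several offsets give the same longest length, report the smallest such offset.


Try each offset into the search buffer:
  offset=1 (pos 3, char 'e'): match length 0
  offset=2 (pos 2, char 'a'): match length 1
  offset=3 (pos 1, char 'a'): match length 2
  offset=4 (pos 0, char 'e'): match length 0
Longest match has length 2 at offset 3.
next_char = character at position 4 + 2 = 6 -> 'a'

Best match: offset=3, length=2 (matching 'aa' starting at position 1)
LZ77 triple: (3, 2, 'a')


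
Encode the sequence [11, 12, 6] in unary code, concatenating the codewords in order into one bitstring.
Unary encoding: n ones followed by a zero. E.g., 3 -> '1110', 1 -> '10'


Encode each number as n ones followed by a terminating 0:
  11 -> 111111111110 (12 bits)
  12 -> 1111111111110 (13 bits)
  6 -> 1111110 (7 bits)
Total length = 12 + 13 + 7 = 32 bits.

Unary([11, 12, 6]) = 11111111111011111111111101111110 (32 bits)


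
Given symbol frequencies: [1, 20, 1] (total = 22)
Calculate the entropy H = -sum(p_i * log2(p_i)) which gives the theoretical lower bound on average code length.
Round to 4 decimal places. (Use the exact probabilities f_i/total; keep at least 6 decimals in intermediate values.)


Per-symbol terms -p_i * log2(p_i) with p_i = f_i/22:
  p = 1/22 = 0.045455: log2(p) = -4.459432, -p*log2(p) = 0.202701
  p = 20/22 = 0.909091: log2(p) = -0.137504, -p*log2(p) = 0.125003
  p = 1/22 = 0.045455: log2(p) = -4.459432, -p*log2(p) = 0.202701
H = 0.202701 + 0.125003 + 0.202701 = 0.530405

H = 0.5304 bits/symbol


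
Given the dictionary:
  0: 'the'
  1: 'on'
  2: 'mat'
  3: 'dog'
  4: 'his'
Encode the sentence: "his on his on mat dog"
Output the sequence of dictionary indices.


Look up each word in the dictionary:
  'his' -> 4
  'on' -> 1
  'his' -> 4
  'on' -> 1
  'mat' -> 2
  'dog' -> 3

Encoded: [4, 1, 4, 1, 2, 3]


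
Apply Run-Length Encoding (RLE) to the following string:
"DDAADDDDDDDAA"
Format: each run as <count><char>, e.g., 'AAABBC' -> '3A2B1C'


Scanning runs left to right:
  i=0: run of 'D' x 2 -> '2D'
  i=2: run of 'A' x 2 -> '2A'
  i=4: run of 'D' x 7 -> '7D'
  i=11: run of 'A' x 2 -> '2A'

RLE = 2D2A7D2A
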